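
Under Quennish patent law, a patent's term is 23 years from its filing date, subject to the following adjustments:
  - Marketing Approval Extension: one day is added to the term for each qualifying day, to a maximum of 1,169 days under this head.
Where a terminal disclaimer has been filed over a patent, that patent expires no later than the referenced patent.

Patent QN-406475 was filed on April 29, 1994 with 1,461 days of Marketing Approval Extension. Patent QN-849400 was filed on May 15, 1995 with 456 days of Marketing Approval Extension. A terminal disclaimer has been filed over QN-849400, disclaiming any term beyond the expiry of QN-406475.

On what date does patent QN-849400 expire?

Natural term of QN-849400:
  Base: filing + 23 years → 15 May 2018.
  Marketing Approval Extension: 456 days (within the 1169-day cap) → +456 days → 14 August 2019.
Expiry of referenced patent QN-406475:
  Base: filing + 23 years → 29 April 2017.
  Marketing Approval Extension: 1461 days claimed exceeds the 1169-day cap, so +1169 days → 11 July 2020.
Terminal disclaimer: QN-849400 expires on the earlier of 14 August 2019 and 11 July 2020.

August 14, 2019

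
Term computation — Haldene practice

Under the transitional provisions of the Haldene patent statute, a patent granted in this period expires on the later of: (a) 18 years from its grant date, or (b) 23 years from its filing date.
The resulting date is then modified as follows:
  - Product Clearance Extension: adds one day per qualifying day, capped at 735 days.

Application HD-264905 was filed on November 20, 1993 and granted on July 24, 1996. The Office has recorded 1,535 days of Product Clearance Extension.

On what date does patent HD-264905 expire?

(a) grant + 18 years → 24 July 2014.
(b) filing + 23 years → 20 November 2016.
Later of the two: 20 November 2016.
Product Clearance Extension: 1535 days claimed exceeds the 735-day cap, so +735 days → 25 November 2018.

November 25, 2018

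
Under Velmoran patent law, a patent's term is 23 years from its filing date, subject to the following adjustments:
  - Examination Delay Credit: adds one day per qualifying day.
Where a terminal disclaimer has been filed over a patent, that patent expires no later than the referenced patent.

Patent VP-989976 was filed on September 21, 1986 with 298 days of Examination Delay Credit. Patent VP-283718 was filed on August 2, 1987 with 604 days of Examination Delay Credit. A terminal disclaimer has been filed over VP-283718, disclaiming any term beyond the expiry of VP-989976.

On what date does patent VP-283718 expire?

Natural term of VP-283718:
  Base: filing + 23 years → 2 August 2010.
  Examination Delay Credit: +604 days → 28 March 2012.
Expiry of referenced patent VP-989976:
  Base: filing + 23 years → 21 September 2009.
  Examination Delay Credit: +298 days → 16 July 2010.
Terminal disclaimer: VP-283718 expires on the earlier of 28 March 2012 and 16 July 2010.

2010-07-16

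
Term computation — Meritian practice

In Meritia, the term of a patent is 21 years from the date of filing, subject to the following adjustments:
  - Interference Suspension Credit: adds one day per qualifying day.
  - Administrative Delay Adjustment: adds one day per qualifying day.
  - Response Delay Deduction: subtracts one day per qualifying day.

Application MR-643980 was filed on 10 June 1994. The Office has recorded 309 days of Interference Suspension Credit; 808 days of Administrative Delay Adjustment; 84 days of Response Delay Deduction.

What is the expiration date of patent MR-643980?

Base term: filing date + 21 years → 10 June 2015.
Interference Suspension Credit: +309 days → 14 April 2016.
Administrative Delay Adjustment: +808 days → 1 July 2018.
Response Delay Deduction: −84 days → 8 April 2018.

April 8, 2018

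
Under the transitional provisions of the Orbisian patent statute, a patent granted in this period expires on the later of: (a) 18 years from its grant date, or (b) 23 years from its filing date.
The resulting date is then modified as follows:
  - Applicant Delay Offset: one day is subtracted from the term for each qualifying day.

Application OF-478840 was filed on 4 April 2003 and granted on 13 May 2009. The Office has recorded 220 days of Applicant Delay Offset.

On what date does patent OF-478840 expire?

2026-10-05

(a) grant + 18 years → 13 May 2027.
(b) filing + 23 years → 4 April 2026.
Later of the two: 13 May 2027.
Applicant Delay Offset: −220 days → 5 October 2026.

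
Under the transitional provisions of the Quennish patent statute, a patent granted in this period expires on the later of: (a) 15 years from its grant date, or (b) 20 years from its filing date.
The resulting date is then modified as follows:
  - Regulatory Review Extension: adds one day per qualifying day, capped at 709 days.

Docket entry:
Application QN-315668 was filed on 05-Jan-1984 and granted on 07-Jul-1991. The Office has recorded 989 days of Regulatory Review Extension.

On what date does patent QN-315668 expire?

June 15, 2008

(a) grant + 15 years → 7 July 2006.
(b) filing + 20 years → 5 January 2004.
Later of the two: 7 July 2006.
Regulatory Review Extension: 989 days claimed exceeds the 709-day cap, so +709 days → 15 June 2008.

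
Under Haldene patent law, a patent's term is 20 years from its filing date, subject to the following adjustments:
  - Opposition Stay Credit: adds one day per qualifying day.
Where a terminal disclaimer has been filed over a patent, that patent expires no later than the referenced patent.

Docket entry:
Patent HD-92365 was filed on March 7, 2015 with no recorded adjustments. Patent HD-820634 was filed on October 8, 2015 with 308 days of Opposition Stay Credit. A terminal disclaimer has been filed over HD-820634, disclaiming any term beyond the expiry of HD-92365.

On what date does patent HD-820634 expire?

Natural term of HD-820634:
  Base: filing + 20 years → 8 October 2035.
  Opposition Stay Credit: +308 days → 11 August 2036.
Expiry of referenced patent HD-92365:
  Base: filing + 20 years → 7 March 2035.
Terminal disclaimer: HD-820634 expires on the earlier of 11 August 2036 and 7 March 2035.

March 7, 2035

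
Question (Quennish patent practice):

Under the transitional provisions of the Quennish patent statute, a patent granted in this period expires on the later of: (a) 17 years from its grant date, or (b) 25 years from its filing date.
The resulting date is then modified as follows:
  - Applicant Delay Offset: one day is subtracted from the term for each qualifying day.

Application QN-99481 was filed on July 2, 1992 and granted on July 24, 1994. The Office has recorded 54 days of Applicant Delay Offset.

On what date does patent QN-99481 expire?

(a) grant + 17 years → 24 July 2011.
(b) filing + 25 years → 2 July 2017.
Later of the two: 2 July 2017.
Applicant Delay Offset: −54 days → 9 May 2017.

2017-05-09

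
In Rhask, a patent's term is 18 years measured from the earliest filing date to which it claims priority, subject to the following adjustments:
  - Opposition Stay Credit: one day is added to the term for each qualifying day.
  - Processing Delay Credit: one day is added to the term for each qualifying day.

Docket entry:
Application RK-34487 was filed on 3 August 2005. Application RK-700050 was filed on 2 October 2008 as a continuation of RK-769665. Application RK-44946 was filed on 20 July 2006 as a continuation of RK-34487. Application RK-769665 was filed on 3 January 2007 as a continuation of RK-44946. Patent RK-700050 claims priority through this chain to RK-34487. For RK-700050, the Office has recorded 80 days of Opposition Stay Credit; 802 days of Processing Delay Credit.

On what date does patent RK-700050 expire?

January 1, 2026

Earliest priority filing: 3 August 2005.
Base term: 3 August 2005 + 18 years → 3 August 2023.
Opposition Stay Credit: +80 days → 22 October 2023.
Processing Delay Credit: +802 days → 1 January 2026.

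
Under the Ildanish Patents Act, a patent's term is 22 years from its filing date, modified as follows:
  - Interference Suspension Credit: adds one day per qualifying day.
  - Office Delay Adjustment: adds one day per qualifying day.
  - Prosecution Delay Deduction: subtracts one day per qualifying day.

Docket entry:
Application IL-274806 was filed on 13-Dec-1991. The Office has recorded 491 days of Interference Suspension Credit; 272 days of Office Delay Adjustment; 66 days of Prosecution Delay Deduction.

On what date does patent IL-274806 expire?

Base term: filing date + 22 years → 13 December 2013.
Interference Suspension Credit: +491 days → 18 April 2015.
Office Delay Adjustment: +272 days → 15 January 2016.
Prosecution Delay Deduction: −66 days → 10 November 2015.

November 10, 2015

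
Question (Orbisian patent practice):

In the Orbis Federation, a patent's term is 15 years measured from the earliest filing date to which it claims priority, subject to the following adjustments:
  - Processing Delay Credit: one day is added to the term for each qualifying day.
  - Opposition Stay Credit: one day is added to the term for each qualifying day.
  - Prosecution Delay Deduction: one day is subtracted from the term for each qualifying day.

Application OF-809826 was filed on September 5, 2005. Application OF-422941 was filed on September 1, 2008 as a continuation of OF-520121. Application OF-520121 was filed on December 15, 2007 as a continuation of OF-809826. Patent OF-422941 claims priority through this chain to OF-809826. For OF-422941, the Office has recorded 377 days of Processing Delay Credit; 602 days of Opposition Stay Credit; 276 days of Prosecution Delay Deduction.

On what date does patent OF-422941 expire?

Earliest priority filing: 5 September 2005.
Base term: 5 September 2005 + 15 years → 5 September 2020.
Processing Delay Credit: +377 days → 17 September 2021.
Opposition Stay Credit: +602 days → 12 May 2023.
Prosecution Delay Deduction: −276 days → 9 August 2022.

August 9, 2022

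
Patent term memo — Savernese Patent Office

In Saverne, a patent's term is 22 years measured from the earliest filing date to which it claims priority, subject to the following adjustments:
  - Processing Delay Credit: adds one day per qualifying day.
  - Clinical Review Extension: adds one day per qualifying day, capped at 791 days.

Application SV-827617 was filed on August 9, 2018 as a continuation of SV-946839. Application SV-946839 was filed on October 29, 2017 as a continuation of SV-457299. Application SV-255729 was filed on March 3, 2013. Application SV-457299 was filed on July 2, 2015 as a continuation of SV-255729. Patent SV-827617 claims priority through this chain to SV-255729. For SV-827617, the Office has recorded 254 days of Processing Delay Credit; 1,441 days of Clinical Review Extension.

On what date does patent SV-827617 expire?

January 11, 2038

Earliest priority filing: 3 March 2013.
Base term: 3 March 2013 + 22 years → 3 March 2035.
Processing Delay Credit: +254 days → 12 November 2035.
Clinical Review Extension: 1441 days claimed exceeds the 791-day cap, so +791 days → 11 January 2038.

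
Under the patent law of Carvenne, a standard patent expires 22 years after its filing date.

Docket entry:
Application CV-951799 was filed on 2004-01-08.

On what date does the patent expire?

Filing date + 22 years → 8 January 2026.

January 8, 2026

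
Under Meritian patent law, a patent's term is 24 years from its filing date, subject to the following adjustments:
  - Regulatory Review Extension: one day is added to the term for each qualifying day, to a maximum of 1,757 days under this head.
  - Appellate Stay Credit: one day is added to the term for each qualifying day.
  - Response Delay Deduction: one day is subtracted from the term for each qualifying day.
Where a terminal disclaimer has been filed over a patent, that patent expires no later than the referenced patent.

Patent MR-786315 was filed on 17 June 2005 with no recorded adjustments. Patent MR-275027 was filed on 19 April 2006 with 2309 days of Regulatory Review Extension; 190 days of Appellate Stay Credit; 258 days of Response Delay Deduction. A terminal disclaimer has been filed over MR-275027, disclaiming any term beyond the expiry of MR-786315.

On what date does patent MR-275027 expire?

2029-06-17

Natural term of MR-275027:
  Base: filing + 24 years → 19 April 2030.
  Regulatory Review Extension: 2309 days claimed exceeds the 1757-day cap, so +1757 days → 9 February 2035.
  Appellate Stay Credit: +190 days → 18 August 2035.
  Response Delay Deduction: −258 days → 3 December 2034.
Expiry of referenced patent MR-786315:
  Base: filing + 24 years → 17 June 2029.
Terminal disclaimer: MR-275027 expires on the earlier of 3 December 2034 and 17 June 2029.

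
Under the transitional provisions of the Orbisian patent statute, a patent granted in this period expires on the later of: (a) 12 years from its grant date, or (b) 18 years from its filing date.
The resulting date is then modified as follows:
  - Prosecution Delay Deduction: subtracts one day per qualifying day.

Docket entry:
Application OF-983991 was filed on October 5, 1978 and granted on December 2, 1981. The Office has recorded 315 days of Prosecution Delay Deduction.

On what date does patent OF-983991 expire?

(a) grant + 12 years → 2 December 1993.
(b) filing + 18 years → 5 October 1996.
Later of the two: 5 October 1996.
Prosecution Delay Deduction: −315 days → 25 November 1995.

November 25, 1995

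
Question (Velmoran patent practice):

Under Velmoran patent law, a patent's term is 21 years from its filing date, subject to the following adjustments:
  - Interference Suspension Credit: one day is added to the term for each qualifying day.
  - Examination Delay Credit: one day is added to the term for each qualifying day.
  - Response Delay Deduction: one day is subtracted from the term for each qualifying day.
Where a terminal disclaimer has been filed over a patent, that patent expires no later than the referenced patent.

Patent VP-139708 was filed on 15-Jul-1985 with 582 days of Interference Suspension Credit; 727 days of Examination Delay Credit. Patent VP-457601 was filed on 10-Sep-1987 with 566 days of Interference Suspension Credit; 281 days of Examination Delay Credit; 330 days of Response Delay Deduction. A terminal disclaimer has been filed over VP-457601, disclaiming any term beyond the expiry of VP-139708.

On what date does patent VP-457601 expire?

Natural term of VP-457601:
  Base: filing + 21 years → 10 September 2008.
  Interference Suspension Credit: +566 days → 30 March 2010.
  Examination Delay Credit: +281 days → 5 January 2011.
  Response Delay Deduction: −330 days → 9 February 2010.
Expiry of referenced patent VP-139708:
  Base: filing + 21 years → 15 July 2006.
  Interference Suspension Credit: +582 days → 17 February 2008.
  Examination Delay Credit: +727 days → 13 February 2010.
Terminal disclaimer: VP-457601 expires on the earlier of 9 February 2010 and 13 February 2010.

February 9, 2010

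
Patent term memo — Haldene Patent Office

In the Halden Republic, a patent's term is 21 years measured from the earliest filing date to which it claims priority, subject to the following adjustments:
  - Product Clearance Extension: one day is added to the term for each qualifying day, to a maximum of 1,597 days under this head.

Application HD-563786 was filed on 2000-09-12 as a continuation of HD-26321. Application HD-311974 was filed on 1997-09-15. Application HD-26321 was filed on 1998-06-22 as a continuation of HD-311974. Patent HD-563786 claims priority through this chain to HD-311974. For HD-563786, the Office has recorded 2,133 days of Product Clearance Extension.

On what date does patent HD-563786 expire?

Earliest priority filing: 15 September 1997.
Base term: 15 September 1997 + 21 years → 15 September 2018.
Product Clearance Extension: 2133 days claimed exceeds the 1597-day cap, so +1597 days → 29 January 2023.

2023-01-29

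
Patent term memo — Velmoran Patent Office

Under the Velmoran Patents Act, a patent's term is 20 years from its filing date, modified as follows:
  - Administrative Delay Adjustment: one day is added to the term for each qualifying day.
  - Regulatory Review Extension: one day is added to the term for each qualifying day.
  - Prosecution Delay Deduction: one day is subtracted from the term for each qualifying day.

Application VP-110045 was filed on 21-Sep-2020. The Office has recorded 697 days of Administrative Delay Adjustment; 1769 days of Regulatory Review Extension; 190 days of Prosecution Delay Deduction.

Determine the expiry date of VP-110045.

December 15, 2046

Base term: filing date + 20 years → 21 September 2040.
Administrative Delay Adjustment: +697 days → 19 August 2042.
Regulatory Review Extension: +1769 days → 23 June 2047.
Prosecution Delay Deduction: −190 days → 15 December 2046.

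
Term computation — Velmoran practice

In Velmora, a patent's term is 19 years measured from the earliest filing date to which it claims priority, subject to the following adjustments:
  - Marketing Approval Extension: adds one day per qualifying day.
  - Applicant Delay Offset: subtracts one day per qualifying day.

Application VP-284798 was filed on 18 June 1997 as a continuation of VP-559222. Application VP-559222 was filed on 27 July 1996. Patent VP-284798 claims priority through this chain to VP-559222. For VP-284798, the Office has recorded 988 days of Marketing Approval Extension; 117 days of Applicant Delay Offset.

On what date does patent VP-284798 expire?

Earliest priority filing: 27 July 1996.
Base term: 27 July 1996 + 19 years → 27 July 2015.
Marketing Approval Extension: +988 days → 10 April 2018.
Applicant Delay Offset: −117 days → 14 December 2017.

2017-12-14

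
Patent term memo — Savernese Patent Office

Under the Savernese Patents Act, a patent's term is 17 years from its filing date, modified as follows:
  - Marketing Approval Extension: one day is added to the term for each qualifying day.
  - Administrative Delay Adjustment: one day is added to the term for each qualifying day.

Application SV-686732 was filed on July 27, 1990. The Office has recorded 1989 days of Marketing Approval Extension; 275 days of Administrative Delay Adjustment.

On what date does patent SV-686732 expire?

Base term: filing date + 17 years → 27 July 2007.
Marketing Approval Extension: +1989 days → 5 January 2013.
Administrative Delay Adjustment: +275 days → 7 October 2013.

October 7, 2013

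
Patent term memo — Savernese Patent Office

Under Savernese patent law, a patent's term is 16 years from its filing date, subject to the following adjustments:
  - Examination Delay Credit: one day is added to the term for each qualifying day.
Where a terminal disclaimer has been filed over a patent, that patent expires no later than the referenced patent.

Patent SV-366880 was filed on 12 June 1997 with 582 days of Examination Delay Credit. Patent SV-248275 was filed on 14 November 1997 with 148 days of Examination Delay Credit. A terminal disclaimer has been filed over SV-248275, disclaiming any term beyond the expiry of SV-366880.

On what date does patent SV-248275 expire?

Natural term of SV-248275:
  Base: filing + 16 years → 14 November 2013.
  Examination Delay Credit: +148 days → 11 April 2014.
Expiry of referenced patent SV-366880:
  Base: filing + 16 years → 12 June 2013.
  Examination Delay Credit: +582 days → 15 January 2015.
Terminal disclaimer: SV-248275 expires on the earlier of 11 April 2014 and 15 January 2015.

2014-04-11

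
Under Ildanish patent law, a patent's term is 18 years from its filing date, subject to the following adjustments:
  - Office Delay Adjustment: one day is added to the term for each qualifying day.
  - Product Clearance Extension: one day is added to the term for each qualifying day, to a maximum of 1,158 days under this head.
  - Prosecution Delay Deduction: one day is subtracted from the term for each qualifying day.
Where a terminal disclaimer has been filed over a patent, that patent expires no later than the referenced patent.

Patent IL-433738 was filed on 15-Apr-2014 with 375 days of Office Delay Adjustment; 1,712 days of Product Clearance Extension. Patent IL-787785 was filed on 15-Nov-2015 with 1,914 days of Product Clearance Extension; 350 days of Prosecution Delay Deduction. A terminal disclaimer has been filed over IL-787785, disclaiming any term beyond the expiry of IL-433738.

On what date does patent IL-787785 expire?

Natural term of IL-787785:
  Base: filing + 18 years → 15 November 2033.
  Product Clearance Extension: 1914 days claimed exceeds the 1158-day cap, so +1158 days → 16 January 2037.
  Prosecution Delay Deduction: −350 days → 1 February 2036.
Expiry of referenced patent IL-433738:
  Base: filing + 18 years → 15 April 2032.
  Office Delay Adjustment: +375 days → 25 April 2033.
  Product Clearance Extension: 1712 days claimed exceeds the 1158-day cap, so +1158 days → 26 June 2036.
Terminal disclaimer: IL-787785 expires on the earlier of 1 February 2036 and 26 June 2036.

February 1, 2036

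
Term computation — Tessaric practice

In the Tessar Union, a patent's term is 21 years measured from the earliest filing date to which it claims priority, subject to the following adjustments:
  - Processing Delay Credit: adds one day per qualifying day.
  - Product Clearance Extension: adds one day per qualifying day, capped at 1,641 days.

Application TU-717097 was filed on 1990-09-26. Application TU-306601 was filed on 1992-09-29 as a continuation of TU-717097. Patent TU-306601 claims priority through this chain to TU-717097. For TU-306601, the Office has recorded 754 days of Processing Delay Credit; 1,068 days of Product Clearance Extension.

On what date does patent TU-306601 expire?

Earliest priority filing: 26 September 1990.
Base term: 26 September 1990 + 21 years → 26 September 2011.
Processing Delay Credit: +754 days → 19 October 2013.
Product Clearance Extension: 1068 days (within the 1641-day cap) → +1068 days → 21 September 2016.

September 21, 2016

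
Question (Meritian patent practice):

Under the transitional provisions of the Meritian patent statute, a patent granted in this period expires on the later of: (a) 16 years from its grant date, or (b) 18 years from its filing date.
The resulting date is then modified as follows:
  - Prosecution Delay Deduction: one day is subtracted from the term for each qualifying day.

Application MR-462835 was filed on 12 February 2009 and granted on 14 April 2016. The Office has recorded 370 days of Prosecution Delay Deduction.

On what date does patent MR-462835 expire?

April 10, 2031

(a) grant + 16 years → 14 April 2032.
(b) filing + 18 years → 12 February 2027.
Later of the two: 14 April 2032.
Prosecution Delay Deduction: −370 days → 10 April 2031.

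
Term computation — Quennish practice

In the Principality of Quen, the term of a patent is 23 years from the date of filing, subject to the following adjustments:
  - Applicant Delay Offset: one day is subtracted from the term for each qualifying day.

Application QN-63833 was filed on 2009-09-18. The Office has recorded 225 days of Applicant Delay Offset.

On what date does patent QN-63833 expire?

2032-02-06

Base term: filing date + 23 years → 18 September 2032.
Applicant Delay Offset: −225 days → 6 February 2032.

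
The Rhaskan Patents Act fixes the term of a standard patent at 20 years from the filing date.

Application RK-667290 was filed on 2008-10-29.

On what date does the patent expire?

2028-10-29

Filing date + 20 years → 29 October 2028.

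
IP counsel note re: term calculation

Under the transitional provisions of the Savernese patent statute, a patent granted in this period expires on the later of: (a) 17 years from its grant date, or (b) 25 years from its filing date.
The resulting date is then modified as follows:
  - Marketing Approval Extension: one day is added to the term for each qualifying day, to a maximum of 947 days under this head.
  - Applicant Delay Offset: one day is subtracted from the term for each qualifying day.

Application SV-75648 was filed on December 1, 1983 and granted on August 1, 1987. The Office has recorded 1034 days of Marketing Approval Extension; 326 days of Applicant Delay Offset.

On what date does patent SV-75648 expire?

(a) grant + 17 years → 1 August 2004.
(b) filing + 25 years → 1 December 2008.
Later of the two: 1 December 2008.
Marketing Approval Extension: 1034 days claimed exceeds the 947-day cap, so +947 days → 6 July 2011.
Applicant Delay Offset: −326 days → 14 August 2010.

2010-08-14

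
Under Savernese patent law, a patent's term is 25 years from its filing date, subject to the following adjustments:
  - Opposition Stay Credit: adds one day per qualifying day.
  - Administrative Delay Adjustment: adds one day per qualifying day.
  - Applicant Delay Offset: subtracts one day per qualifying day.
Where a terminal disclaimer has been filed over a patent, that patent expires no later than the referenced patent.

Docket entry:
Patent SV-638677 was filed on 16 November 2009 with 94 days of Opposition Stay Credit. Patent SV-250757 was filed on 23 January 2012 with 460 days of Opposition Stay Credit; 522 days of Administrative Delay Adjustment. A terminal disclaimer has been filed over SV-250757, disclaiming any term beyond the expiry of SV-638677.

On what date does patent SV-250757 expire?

2035-02-18

Natural term of SV-250757:
  Base: filing + 25 years → 23 January 2037.
  Opposition Stay Credit: +460 days → 28 April 2038.
  Administrative Delay Adjustment: +522 days → 2 October 2039.
Expiry of referenced patent SV-638677:
  Base: filing + 25 years → 16 November 2034.
  Opposition Stay Credit: +94 days → 18 February 2035.
Terminal disclaimer: SV-250757 expires on the earlier of 2 October 2039 and 18 February 2035.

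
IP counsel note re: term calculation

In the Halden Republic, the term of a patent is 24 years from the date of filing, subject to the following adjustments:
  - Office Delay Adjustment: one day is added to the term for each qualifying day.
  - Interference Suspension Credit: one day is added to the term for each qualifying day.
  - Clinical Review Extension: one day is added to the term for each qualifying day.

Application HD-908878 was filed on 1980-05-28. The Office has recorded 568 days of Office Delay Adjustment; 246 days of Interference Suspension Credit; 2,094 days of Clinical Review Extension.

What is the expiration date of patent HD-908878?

Base term: filing date + 24 years → 28 May 2004.
Office Delay Adjustment: +568 days → 17 December 2005.
Interference Suspension Credit: +246 days → 20 August 2006.
Clinical Review Extension: +2094 days → 14 May 2012.

May 14, 2012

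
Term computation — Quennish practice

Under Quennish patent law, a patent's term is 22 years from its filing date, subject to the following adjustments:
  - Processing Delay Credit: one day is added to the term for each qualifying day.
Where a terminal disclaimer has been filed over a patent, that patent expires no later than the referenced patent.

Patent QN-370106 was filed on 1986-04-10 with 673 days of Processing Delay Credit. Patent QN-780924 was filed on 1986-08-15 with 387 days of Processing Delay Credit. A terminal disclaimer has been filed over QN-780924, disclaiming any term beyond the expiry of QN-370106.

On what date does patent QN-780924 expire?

September 6, 2009

Natural term of QN-780924:
  Base: filing + 22 years → 15 August 2008.
  Processing Delay Credit: +387 days → 6 September 2009.
Expiry of referenced patent QN-370106:
  Base: filing + 22 years → 10 April 2008.
  Processing Delay Credit: +673 days → 12 February 2010.
Terminal disclaimer: QN-780924 expires on the earlier of 6 September 2009 and 12 February 2010.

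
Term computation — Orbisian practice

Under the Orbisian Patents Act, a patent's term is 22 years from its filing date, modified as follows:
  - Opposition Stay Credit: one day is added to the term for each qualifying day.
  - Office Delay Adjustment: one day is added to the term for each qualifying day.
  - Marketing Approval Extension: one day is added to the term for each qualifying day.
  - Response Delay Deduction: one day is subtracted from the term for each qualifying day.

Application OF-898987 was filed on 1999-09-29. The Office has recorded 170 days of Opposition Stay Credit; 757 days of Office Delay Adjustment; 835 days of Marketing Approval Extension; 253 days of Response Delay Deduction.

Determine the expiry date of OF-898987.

Base term: filing date + 22 years → 29 September 2021.
Opposition Stay Credit: +170 days → 18 March 2022.
Office Delay Adjustment: +757 days → 13 April 2024.
Marketing Approval Extension: +835 days → 27 July 2026.
Response Delay Deduction: −253 days → 16 November 2025.

November 16, 2025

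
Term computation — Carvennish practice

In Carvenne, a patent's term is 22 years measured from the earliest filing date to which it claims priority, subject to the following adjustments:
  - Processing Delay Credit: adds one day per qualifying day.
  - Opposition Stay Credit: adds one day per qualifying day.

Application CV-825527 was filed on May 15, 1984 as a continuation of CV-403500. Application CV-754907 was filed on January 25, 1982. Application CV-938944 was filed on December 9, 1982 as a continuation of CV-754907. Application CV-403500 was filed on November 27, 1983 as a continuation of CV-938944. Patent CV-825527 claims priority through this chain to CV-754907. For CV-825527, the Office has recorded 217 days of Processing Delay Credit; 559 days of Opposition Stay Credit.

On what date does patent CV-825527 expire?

Earliest priority filing: 25 January 1982.
Base term: 25 January 1982 + 22 years → 25 January 2004.
Processing Delay Credit: +217 days → 29 August 2004.
Opposition Stay Credit: +559 days → 11 March 2006.

2006-03-11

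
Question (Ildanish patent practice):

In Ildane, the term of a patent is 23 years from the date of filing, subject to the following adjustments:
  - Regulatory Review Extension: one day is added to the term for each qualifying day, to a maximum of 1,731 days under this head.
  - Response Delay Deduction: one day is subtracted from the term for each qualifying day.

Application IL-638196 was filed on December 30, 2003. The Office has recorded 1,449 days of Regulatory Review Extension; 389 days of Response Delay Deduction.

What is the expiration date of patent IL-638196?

Base term: filing date + 23 years → 30 December 2026.
Regulatory Review Extension: 1449 days (within the 1731-day cap) → +1449 days → 18 December 2030.
Response Delay Deduction: −389 days → 24 November 2029.

November 24, 2029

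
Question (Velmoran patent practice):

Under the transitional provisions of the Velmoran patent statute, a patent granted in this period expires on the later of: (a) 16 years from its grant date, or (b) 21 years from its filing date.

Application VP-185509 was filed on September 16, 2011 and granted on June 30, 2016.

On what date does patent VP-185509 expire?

(a) grant + 16 years → 30 June 2032.
(b) filing + 21 years → 16 September 2032.
Later of the two: 16 September 2032.

September 16, 2032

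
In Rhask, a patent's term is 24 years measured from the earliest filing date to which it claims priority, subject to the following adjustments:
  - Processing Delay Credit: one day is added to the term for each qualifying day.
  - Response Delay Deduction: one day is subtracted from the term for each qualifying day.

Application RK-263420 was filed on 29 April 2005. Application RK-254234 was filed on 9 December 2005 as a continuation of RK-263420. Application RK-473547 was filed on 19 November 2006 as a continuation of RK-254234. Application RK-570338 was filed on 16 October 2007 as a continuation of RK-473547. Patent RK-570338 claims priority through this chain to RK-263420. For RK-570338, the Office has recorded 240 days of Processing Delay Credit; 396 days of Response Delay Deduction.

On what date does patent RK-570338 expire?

Earliest priority filing: 29 April 2005.
Base term: 29 April 2005 + 24 years → 29 April 2029.
Processing Delay Credit: +240 days → 25 December 2029.
Response Delay Deduction: −396 days → 24 November 2028.

November 24, 2028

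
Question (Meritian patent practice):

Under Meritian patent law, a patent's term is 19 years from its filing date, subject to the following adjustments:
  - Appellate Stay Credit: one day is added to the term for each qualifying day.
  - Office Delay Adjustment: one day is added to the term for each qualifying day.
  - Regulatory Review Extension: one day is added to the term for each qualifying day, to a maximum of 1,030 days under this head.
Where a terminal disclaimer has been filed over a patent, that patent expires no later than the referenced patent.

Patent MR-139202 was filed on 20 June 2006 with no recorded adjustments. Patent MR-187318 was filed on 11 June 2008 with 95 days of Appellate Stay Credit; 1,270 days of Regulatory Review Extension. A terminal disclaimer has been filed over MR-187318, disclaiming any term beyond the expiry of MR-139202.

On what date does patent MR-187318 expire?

2025-06-20

Natural term of MR-187318:
  Base: filing + 19 years → 11 June 2027.
  Appellate Stay Credit: +95 days → 14 September 2027.
  Regulatory Review Extension: 1270 days claimed exceeds the 1030-day cap, so +1030 days → 10 July 2030.
Expiry of referenced patent MR-139202:
  Base: filing + 19 years → 20 June 2025.
Terminal disclaimer: MR-187318 expires on the earlier of 10 July 2030 and 20 June 2025.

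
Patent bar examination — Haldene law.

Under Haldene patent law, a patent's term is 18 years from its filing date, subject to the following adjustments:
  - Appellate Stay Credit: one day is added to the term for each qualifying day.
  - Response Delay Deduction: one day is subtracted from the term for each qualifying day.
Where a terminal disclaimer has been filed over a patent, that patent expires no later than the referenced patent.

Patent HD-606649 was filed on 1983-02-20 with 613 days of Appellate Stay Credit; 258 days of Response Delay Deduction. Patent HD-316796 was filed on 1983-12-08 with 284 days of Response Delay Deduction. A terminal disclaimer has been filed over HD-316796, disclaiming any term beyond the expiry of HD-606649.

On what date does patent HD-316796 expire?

February 27, 2001

Natural term of HD-316796:
  Base: filing + 18 years → 8 December 2001.
  Response Delay Deduction: −284 days → 27 February 2001.
Expiry of referenced patent HD-606649:
  Base: filing + 18 years → 20 February 2001.
  Appellate Stay Credit: +613 days → 26 October 2002.
  Response Delay Deduction: −258 days → 10 February 2002.
Terminal disclaimer: HD-316796 expires on the earlier of 27 February 2001 and 10 February 2002.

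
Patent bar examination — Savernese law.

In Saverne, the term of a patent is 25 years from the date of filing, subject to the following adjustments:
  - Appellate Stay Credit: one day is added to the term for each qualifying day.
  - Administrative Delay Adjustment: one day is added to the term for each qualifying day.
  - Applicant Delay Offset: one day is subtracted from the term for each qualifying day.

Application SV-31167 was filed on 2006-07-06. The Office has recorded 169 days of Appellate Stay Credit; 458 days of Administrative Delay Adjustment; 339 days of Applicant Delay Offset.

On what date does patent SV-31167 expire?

Base term: filing date + 25 years → 6 July 2031.
Appellate Stay Credit: +169 days → 22 December 2031.
Administrative Delay Adjustment: +458 days → 24 March 2033.
Applicant Delay Offset: −339 days → 19 April 2032.

April 19, 2032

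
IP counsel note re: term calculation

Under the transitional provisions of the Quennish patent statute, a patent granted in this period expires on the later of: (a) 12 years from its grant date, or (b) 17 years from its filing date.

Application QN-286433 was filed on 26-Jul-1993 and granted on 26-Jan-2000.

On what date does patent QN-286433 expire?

2012-01-26

(a) grant + 12 years → 26 January 2012.
(b) filing + 17 years → 26 July 2010.
Later of the two: 26 January 2012.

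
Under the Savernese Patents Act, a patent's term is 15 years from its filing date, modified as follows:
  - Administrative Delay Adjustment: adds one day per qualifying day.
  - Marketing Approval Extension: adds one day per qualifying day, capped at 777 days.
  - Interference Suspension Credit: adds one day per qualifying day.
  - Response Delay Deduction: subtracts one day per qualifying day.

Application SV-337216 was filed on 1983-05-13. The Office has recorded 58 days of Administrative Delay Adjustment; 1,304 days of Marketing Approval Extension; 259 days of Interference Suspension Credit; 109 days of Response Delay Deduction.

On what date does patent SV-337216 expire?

January 22, 2001

Base term: filing date + 15 years → 13 May 1998.
Administrative Delay Adjustment: +58 days → 10 July 1998.
Marketing Approval Extension: 1304 days claimed exceeds the 777-day cap, so +777 days → 25 August 2000.
Interference Suspension Credit: +259 days → 11 May 2001.
Response Delay Deduction: −109 days → 22 January 2001.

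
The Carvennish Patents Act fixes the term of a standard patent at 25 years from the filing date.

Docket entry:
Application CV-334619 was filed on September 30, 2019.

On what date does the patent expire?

2044-09-30

Filing date + 25 years → 30 September 2044.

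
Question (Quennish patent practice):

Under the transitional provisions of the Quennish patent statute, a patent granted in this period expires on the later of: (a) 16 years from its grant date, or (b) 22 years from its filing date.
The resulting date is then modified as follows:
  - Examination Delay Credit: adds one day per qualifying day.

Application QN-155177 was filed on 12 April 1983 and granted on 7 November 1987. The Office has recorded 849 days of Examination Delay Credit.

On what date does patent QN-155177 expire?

2007-08-09

(a) grant + 16 years → 7 November 2003.
(b) filing + 22 years → 12 April 2005.
Later of the two: 12 April 2005.
Examination Delay Credit: +849 days → 9 August 2007.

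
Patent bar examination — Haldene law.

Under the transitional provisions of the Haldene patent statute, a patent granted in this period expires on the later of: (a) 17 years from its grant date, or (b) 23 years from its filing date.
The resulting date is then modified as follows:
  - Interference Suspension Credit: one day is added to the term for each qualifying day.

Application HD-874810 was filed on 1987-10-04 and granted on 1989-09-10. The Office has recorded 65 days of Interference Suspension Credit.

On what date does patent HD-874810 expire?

December 8, 2010

(a) grant + 17 years → 10 September 2006.
(b) filing + 23 years → 4 October 2010.
Later of the two: 4 October 2010.
Interference Suspension Credit: +65 days → 8 December 2010.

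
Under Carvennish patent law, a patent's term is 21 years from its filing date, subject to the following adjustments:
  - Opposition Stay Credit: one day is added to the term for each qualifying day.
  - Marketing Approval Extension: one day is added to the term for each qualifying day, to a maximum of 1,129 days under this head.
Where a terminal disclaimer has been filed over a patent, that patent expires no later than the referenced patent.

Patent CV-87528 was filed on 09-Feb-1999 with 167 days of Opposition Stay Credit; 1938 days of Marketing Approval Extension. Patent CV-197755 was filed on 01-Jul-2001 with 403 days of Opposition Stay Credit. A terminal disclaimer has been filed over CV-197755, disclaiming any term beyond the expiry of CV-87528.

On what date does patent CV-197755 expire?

Natural term of CV-197755:
  Base: filing + 21 years → 1 July 2022.
  Opposition Stay Credit: +403 days → 8 August 2023.
Expiry of referenced patent CV-87528:
  Base: filing + 21 years → 9 February 2020.
  Opposition Stay Credit: +167 days → 25 July 2020.
  Marketing Approval Extension: 1938 days claimed exceeds the 1129-day cap, so +1129 days → 28 August 2023.
Terminal disclaimer: CV-197755 expires on the earlier of 8 August 2023 and 28 August 2023.

2023-08-08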